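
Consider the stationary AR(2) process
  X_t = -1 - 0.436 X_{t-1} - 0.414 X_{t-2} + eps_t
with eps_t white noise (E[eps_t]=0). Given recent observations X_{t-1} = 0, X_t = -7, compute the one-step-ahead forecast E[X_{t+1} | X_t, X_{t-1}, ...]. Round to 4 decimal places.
E[X_{t+1} \mid \mathcal F_t] = 2.0520

For an AR(p) model X_t = c + sum_i phi_i X_{t-i} + eps_t, the
one-step-ahead conditional mean is
  E[X_{t+1} | X_t, ...] = c + sum_i phi_i X_{t+1-i}.
Substitute known values:
  E[X_{t+1} | ...] = -1 + (-0.436) * (-7) + (-0.414) * (0)
                   = 2.0520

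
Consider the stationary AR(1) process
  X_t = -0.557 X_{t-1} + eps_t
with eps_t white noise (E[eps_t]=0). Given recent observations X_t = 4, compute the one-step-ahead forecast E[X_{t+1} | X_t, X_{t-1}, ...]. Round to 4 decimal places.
E[X_{t+1} \mid \mathcal F_t] = -2.2280

For an AR(p) model X_t = c + sum_i phi_i X_{t-i} + eps_t, the
one-step-ahead conditional mean is
  E[X_{t+1} | X_t, ...] = c + sum_i phi_i X_{t+1-i}.
Substitute known values:
  E[X_{t+1} | ...] = (-0.557) * (4)
                   = -2.2280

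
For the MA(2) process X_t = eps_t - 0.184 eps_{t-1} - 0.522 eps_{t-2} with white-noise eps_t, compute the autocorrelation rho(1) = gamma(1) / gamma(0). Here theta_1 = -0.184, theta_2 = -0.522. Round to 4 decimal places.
\rho(1) = -0.0673

For an MA(q) process with theta_0 = 1, the autocovariance is
  gamma(k) = sigma^2 * sum_{i=0..q-k} theta_i * theta_{i+k},
and rho(k) = gamma(k) / gamma(0). Sigma^2 cancels.
  numerator   = (1)*(-0.184) + (-0.184)*(-0.522) = -0.087952.
  denominator = (1)^2 + (-0.184)^2 + (-0.522)^2 = 1.30634.
  rho(1) = -0.087952 / 1.30634 = -0.0673.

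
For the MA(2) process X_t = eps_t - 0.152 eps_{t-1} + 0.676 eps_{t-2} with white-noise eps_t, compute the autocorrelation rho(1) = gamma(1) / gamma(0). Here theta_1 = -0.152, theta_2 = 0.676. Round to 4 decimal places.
\rho(1) = -0.1721

For an MA(q) process with theta_0 = 1, the autocovariance is
  gamma(k) = sigma^2 * sum_{i=0..q-k} theta_i * theta_{i+k},
and rho(k) = gamma(k) / gamma(0). Sigma^2 cancels.
  numerator   = (1)*(-0.152) + (-0.152)*(0.676) = -0.254752.
  denominator = (1)^2 + (-0.152)^2 + (0.676)^2 = 1.48008.
  rho(1) = -0.254752 / 1.48008 = -0.1721.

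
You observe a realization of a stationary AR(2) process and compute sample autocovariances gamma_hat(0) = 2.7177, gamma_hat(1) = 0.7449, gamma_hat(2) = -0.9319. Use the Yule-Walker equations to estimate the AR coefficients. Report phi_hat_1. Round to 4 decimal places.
\hat\phi_{1} = 0.3980

The Yule-Walker equations for an AR(p) process read, in matrix form,
  Gamma_p phi = r_p,   with   (Gamma_p)_{ij} = gamma(|i - j|),
                       (r_p)_i = gamma(i),   i,j = 1..p.
Substitute the sample gammas (Toeplitz matrix and right-hand side of size 2):
  Gamma_p = [[2.7177, 0.7449], [0.7449, 2.7177]]
  r_p     = [0.7449, -0.9319]
Written out:
  2.7177 phi_1 + 0.7449 phi_2 = 0.7449
  0.7449 phi_1 + 2.7177 phi_2 = -0.9319
Solve by Cramer's rule:
  det = gamma(0)^2 - gamma(1)^2 = (2.7177)^2 - (0.7449)^2 = 7.38589329 - 0.55487601 = 6.83101728
  phi_hat_1 = [gamma(1) gamma(0) - gamma(1) gamma(2)] / det = [(0.7449)(2.7177) - (0.7449)(-0.9319)] / 6.83101728 = 2.71858704 / 6.83101728 = 0.398
  phi_hat_2 = [gamma(0) gamma(2) - gamma(1)^2] / det = [(2.7177)(-0.9319) - (0.7449)^2] / 6.83101728 = -3.08750064 / 6.83101728 = -0.452
So phi_hat = [0.3980, -0.4520].
Therefore phi_hat_1 = 0.3980.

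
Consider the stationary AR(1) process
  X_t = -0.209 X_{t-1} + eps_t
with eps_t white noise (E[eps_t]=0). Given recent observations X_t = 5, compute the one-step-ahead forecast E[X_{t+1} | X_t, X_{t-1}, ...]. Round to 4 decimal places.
E[X_{t+1} \mid \mathcal F_t] = -1.0450

For an AR(p) model X_t = c + sum_i phi_i X_{t-i} + eps_t, the
one-step-ahead conditional mean is
  E[X_{t+1} | X_t, ...] = c + sum_i phi_i X_{t+1-i}.
Substitute known values:
  E[X_{t+1} | ...] = (-0.209) * (5)
                   = -1.0450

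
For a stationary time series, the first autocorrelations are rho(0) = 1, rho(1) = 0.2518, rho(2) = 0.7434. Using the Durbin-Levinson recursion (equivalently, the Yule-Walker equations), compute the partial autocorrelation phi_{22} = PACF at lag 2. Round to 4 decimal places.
\phi_{22} = 0.7260

The PACF at lag k is phi_{kk}, the last component of the solution
to the Yule-Walker system G_k phi = r_k where
  (G_k)_{ij} = rho(|i - j|), (r_k)_i = rho(i), i,j = 1..k.
Equivalently, Durbin-Levinson gives phi_{kk} iteratively:
  phi_{11} = rho(1)
  phi_{kk} = [rho(k) - sum_{j=1..k-1} phi_{k-1,j} rho(k-j)]
            / [1 - sum_{j=1..k-1} phi_{k-1,j} rho(j)],
  phi_{k,j} = phi_{k-1,j} - phi_{kk} phi_{k-1,k-j},  j = 1..k-1.
Step k = 1:
  phi_11 = rho(1) = 0.2518.
Step k = 2:
  phi_22 = [rho(2) - phi_11 rho(1)] / [1 - phi_11 rho(1)] = [0.7434 - (0.2518)(0.2518)] / [1 - (0.2518)(0.2518)]
         = 0.67999676 / 0.93659676 = 0.726.
Therefore phi_{22} = 0.7260.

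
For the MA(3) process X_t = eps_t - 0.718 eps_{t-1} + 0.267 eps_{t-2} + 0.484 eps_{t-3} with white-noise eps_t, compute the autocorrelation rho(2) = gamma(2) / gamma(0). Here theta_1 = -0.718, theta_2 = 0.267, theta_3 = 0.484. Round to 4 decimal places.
\rho(2) = -0.0442

For an MA(q) process with theta_0 = 1, the autocovariance is
  gamma(k) = sigma^2 * sum_{i=0..q-k} theta_i * theta_{i+k},
and rho(k) = gamma(k) / gamma(0). Sigma^2 cancels.
  numerator   = (1)*(0.267) + (-0.718)*(0.484) = -0.080512.
  denominator = (1)^2 + (-0.718)^2 + (0.267)^2 + (0.484)^2 = 1.821069.
  rho(2) = -0.080512 / 1.821069 = -0.0442.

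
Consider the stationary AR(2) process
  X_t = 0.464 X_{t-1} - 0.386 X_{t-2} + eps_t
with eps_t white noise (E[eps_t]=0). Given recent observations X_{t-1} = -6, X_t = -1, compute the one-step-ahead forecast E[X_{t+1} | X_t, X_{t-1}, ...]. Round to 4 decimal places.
E[X_{t+1} \mid \mathcal F_t] = 1.8520

For an AR(p) model X_t = c + sum_i phi_i X_{t-i} + eps_t, the
one-step-ahead conditional mean is
  E[X_{t+1} | X_t, ...] = c + sum_i phi_i X_{t+1-i}.
Substitute known values:
  E[X_{t+1} | ...] = (0.464) * (-1) + (-0.386) * (-6)
                   = 1.8520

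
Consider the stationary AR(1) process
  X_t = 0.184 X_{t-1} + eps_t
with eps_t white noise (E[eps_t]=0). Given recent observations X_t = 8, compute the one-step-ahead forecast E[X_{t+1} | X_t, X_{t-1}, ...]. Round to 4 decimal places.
E[X_{t+1} \mid \mathcal F_t] = 1.4720

For an AR(p) model X_t = c + sum_i phi_i X_{t-i} + eps_t, the
one-step-ahead conditional mean is
  E[X_{t+1} | X_t, ...] = c + sum_i phi_i X_{t+1-i}.
Substitute known values:
  E[X_{t+1} | ...] = (0.184) * (8)
                   = 1.4720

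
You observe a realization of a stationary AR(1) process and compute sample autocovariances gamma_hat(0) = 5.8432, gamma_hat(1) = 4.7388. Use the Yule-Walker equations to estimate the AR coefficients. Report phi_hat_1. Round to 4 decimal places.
\hat\phi_{1} = 0.8110

The Yule-Walker equations for an AR(p) process read, in matrix form,
  Gamma_p phi = r_p,   with   (Gamma_p)_{ij} = gamma(|i - j|),
                       (r_p)_i = gamma(i),   i,j = 1..p.
Substitute the sample gammas (Toeplitz matrix and right-hand side of size 1):
  Gamma_p = [[5.8432]]
  r_p     = [4.7388]
With p = 1 this is the single equation gamma(0) phi_1 = gamma(1):
  phi_hat_1 = gamma(1) / gamma(0) = 4.7388 / 5.8432 = 0.8110.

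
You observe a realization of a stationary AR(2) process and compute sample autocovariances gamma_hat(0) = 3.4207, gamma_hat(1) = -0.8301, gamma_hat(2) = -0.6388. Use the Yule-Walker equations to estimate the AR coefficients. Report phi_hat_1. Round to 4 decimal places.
\hat\phi_{1} = -0.3060

The Yule-Walker equations for an AR(p) process read, in matrix form,
  Gamma_p phi = r_p,   with   (Gamma_p)_{ij} = gamma(|i - j|),
                       (r_p)_i = gamma(i),   i,j = 1..p.
Substitute the sample gammas (Toeplitz matrix and right-hand side of size 2):
  Gamma_p = [[3.4207, -0.8301], [-0.8301, 3.4207]]
  r_p     = [-0.8301, -0.6388]
Written out:
  3.4207 phi_1 - 0.8301 phi_2 = -0.8301
  -0.8301 phi_1 + 3.4207 phi_2 = -0.6388
Solve by Cramer's rule:
  det = gamma(0)^2 - gamma(1)^2 = (3.4207)^2 - (-0.8301)^2 = 11.70118849 - 0.68906601 = 11.01212248
  phi_hat_1 = [gamma(1) gamma(0) - gamma(1) gamma(2)] / det = [(-0.8301)(3.4207) - (-0.8301)(-0.6388)] / 11.01212248 = -3.36979095 / 11.01212248 = -0.306
  phi_hat_2 = [gamma(0) gamma(2) - gamma(1)^2] / det = [(3.4207)(-0.6388) - (-0.8301)^2] / 11.01212248 = -2.87420917 / 11.01212248 = -0.261
So phi_hat = [-0.3060, -0.2610].
Therefore phi_hat_1 = -0.3060.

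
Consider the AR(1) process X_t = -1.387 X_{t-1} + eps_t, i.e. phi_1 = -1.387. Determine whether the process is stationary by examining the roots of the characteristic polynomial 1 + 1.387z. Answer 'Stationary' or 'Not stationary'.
\text{Not stationary}

The AR(p) characteristic polynomial is P(z) = 1 + 1.387z.
Stationarity requires all roots to lie outside the unit circle, i.e. |z| > 1 for every root.
This is linear in z: 1 + (1.387) z = 0  =>  z = -1/(1.387) = -0.720981,  |z| = 0.720981.
Moduli of all roots: 0.7210.
All moduli strictly greater than 1? No.
Verdict: Not stationary.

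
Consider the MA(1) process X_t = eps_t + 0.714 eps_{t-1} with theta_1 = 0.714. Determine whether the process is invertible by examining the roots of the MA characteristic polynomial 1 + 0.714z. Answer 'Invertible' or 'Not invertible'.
\text{Invertible}

The MA(q) characteristic polynomial is P(z) = 1 + 0.714z.
Invertibility requires all roots to lie outside the unit circle, i.e. |z| > 1 for every root.
This is linear in z: 1 + (0.714) z = 0  =>  z = -1/(0.714) = -1.40056,  |z| = 1.40056.
Moduli of all roots: 1.4006.
All moduli strictly greater than 1? Yes.
Verdict: Invertible.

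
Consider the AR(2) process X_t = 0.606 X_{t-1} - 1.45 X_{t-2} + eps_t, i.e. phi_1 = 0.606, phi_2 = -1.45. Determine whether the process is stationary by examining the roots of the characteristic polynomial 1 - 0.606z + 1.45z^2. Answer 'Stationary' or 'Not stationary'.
\text{Not stationary}

The AR(p) characteristic polynomial is P(z) = 1 - 0.606z + 1.45z^2.
Stationarity requires all roots to lie outside the unit circle, i.e. |z| > 1 for every root.
Set 1 + (-0.606) z + (1.45) z^2 = 0, i.e. a z^2 + b z + c = 0 with a = 1.45, b = -0.606, c = 1.
Discriminant D = b^2 - 4ac = (-0.606)^2 - 4*(1.45)*1 = 0.367236 - (5.8) = -5.432764.
D < 0, so the roots are the complex-conjugate pair z = (-b +/- i sqrt(-D)) / (2a) = 0.209 +/- 0.8037i.
For a conjugate pair |z|^2 = z * conj(z) = (product of roots) = c/a = 1/(1.45) = 0.689655, so |z| = sqrt(0.689655) = 0.8305 for both roots.
Moduli of all roots: 0.8305, 0.8305.
All moduli strictly greater than 1? No.
Verdict: Not stationary.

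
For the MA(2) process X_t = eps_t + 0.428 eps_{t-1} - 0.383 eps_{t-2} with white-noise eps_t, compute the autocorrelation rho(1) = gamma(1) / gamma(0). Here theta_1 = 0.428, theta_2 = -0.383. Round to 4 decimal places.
\rho(1) = 0.1986

For an MA(q) process with theta_0 = 1, the autocovariance is
  gamma(k) = sigma^2 * sum_{i=0..q-k} theta_i * theta_{i+k},
and rho(k) = gamma(k) / gamma(0). Sigma^2 cancels.
  numerator   = (1)*(0.428) + (0.428)*(-0.383) = 0.264076.
  denominator = (1)^2 + (0.428)^2 + (-0.383)^2 = 1.329873.
  rho(1) = 0.264076 / 1.329873 = 0.1986.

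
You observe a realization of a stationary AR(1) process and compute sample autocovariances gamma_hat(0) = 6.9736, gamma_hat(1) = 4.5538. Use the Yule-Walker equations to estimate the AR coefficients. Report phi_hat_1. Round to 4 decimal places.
\hat\phi_{1} = 0.6530

The Yule-Walker equations for an AR(p) process read, in matrix form,
  Gamma_p phi = r_p,   with   (Gamma_p)_{ij} = gamma(|i - j|),
                       (r_p)_i = gamma(i),   i,j = 1..p.
Substitute the sample gammas (Toeplitz matrix and right-hand side of size 1):
  Gamma_p = [[6.9736]]
  r_p     = [4.5538]
With p = 1 this is the single equation gamma(0) phi_1 = gamma(1):
  phi_hat_1 = gamma(1) / gamma(0) = 4.5538 / 6.9736 = 0.6530.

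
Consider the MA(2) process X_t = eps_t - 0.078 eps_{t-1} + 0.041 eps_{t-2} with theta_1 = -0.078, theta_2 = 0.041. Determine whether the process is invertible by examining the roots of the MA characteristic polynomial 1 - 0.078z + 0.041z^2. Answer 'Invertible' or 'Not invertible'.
\text{Invertible}

The MA(q) characteristic polynomial is P(z) = 1 - 0.078z + 0.041z^2.
Invertibility requires all roots to lie outside the unit circle, i.e. |z| > 1 for every root.
Set 1 + (-0.078) z + (0.041) z^2 = 0, i.e. a z^2 + b z + c = 0 with a = 0.041, b = -0.078, c = 1.
Discriminant D = b^2 - 4ac = (-0.078)^2 - 4*(0.041)*1 = 0.006084 - (0.164) = -0.157916.
D < 0, so the roots are the complex-conjugate pair z = (-b +/- i sqrt(-D)) / (2a) = 0.9512 +/- 4.8462i.
For a conjugate pair |z|^2 = z * conj(z) = (product of roots) = c/a = 1/(0.041) = 24.390244, so |z| = sqrt(24.390244) = 4.9386 for both roots.
Moduli of all roots: 4.9386, 4.9386.
All moduli strictly greater than 1? Yes.
Verdict: Invertible.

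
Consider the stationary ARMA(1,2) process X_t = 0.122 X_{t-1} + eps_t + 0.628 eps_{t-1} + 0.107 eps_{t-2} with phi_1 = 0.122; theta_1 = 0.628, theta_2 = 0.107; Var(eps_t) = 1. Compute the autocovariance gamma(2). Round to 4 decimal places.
\gamma(2) = 0.2173

Multiply the model equation by X_{t-k} and take expectations. With theta_0 = psi_0 = 1 and psi_j the MA(infinity) weights, this gives
  gamma(k) - sum_i phi_i gamma(k-i) = c_k,
  c_k = sigma^2 * sum_{j=k..q} theta_j psi_{j-k}   (c_k = 0 for k > q),
using gamma(-m) = gamma(m).
psi-weights needed (psi_j = theta_j + sum_i phi_i psi_{j-i}):
  psi_1 = theta_1 + phi_1 = 0.628 + (0.122) = 0.75
  psi_2 = theta_2 + phi_1 psi_1 = 0.107 + (0.122)(0.75) = 0.1985
Right-hand sides:
  c_0 = sigma^2 (1 + theta_1 psi_1 + theta_2 psi_2) = 1 * (1 + (0.628)(0.75) + (0.107)(0.1985)) = 1 * 1.49224 = 1.492239
  c_1 = sigma^2 (theta_1 + theta_2 psi_1) = 1 * (0.628 + (0.107)(0.75)) = 0.70825
  c_2 = sigma^2 theta_2 = 1 * (0.107) = 0.107
Equations for k = 0 and k = 1 (AR order 1):
  gamma(0) = phi_1 gamma(1) + c_0
  gamma(1) = phi_1 gamma(0) + c_1
Substituting the second into the first: gamma(0) (1 - phi_1^2) = c_0 + phi_1 c_1, so
  gamma(0) = (c_0 + phi_1 c_1) / (1 - phi_1^2) = (1.492239 + (0.122)(0.70825)) / (1 - (0.122)^2) = 1.578646 / 0.985116 = 1.602498.
  gamma(1) = phi_1 gamma(0) + c_1 = (0.122)(1.602498) + (0.70825) = 0.903755.
For k = 2: gamma(2) = phi_1 gamma(1) + c_2
  = (0.122)(0.903755) + (0.107) = 0.217258.
Therefore gamma(2) = 0.2173 (to 4 decimal places).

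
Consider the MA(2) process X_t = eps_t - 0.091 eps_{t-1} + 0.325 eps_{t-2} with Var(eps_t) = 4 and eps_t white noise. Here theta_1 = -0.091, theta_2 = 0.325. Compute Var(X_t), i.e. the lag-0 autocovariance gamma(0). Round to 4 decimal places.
\gamma(0) = 4.4556

For an MA(q) process X_t = eps_t + sum_i theta_i eps_{t-i} with
Var(eps_t) = sigma^2, the variance is
  gamma(0) = sigma^2 * (1 + sum_i theta_i^2).
  sum_i theta_i^2 = (-0.091)^2 + (0.325)^2 = 0.008281 + 0.105625 = 0.113906.
  gamma(0) = 4 * (1 + 0.113906) = 4 * 1.113906 = 4.455624, which rounds to 4.4556.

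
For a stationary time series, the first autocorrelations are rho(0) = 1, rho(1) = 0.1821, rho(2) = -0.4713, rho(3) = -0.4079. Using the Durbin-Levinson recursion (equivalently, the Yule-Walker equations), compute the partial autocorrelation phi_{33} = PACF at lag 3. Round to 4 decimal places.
\phi_{33} = -0.2591

The PACF at lag k is phi_{kk}, the last component of the solution
to the Yule-Walker system G_k phi = r_k where
  (G_k)_{ij} = rho(|i - j|), (r_k)_i = rho(i), i,j = 1..k.
Equivalently, Durbin-Levinson gives phi_{kk} iteratively:
  phi_{11} = rho(1)
  phi_{kk} = [rho(k) - sum_{j=1..k-1} phi_{k-1,j} rho(k-j)]
            / [1 - sum_{j=1..k-1} phi_{k-1,j} rho(j)],
  phi_{k,j} = phi_{k-1,j} - phi_{kk} phi_{k-1,k-j},  j = 1..k-1.
Step k = 1:
  phi_11 = rho(1) = 0.1821.
Step k = 2:
  phi_22 = [rho(2) - phi_11 rho(1)] / [1 - phi_11 rho(1)] = [-0.4713 - (0.1821)(0.1821)] / [1 - (0.1821)(0.1821)]
         = -0.50446041 / 0.96683959 = -0.521762.
  Update: phi_21 = phi_11 - phi_22 phi_11 = 0.1821 - (-0.521762)(0.1821) = 0.277113.
Step k = 3:
  phi_33 = [rho(3) - phi_21 rho(2) - phi_22 rho(1)] / [1 - phi_21 rho(1) - phi_22 rho(2)]
    numerator   = -0.4079 - (0.277113)(-0.4713) - (-0.521762)(0.1821) = -0.18228378
    denominator = 1 - (0.277113)(0.1821) - (-0.521762)(-0.4713) = 0.70363119
  phi_33 = -0.18228378 / 0.70363119 = -0.2591.
Therefore phi_{33} = -0.2591.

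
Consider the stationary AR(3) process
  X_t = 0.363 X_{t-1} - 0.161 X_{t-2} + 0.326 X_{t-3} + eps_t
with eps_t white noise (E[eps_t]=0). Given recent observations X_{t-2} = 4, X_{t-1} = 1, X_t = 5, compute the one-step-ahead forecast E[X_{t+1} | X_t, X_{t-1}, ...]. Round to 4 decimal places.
E[X_{t+1} \mid \mathcal F_t] = 2.9580

For an AR(p) model X_t = c + sum_i phi_i X_{t-i} + eps_t, the
one-step-ahead conditional mean is
  E[X_{t+1} | X_t, ...] = c + sum_i phi_i X_{t+1-i}.
Substitute known values:
  E[X_{t+1} | ...] = (0.363) * (5) + (-0.161) * (1) + (0.326) * (4)
                   = 2.9580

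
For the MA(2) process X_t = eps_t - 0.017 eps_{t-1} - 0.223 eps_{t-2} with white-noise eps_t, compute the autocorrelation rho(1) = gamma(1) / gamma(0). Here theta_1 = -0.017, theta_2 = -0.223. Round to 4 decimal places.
\rho(1) = -0.0126

For an MA(q) process with theta_0 = 1, the autocovariance is
  gamma(k) = sigma^2 * sum_{i=0..q-k} theta_i * theta_{i+k},
and rho(k) = gamma(k) / gamma(0). Sigma^2 cancels.
  numerator   = (1)*(-0.017) + (-0.017)*(-0.223) = -0.013209.
  denominator = (1)^2 + (-0.017)^2 + (-0.223)^2 = 1.050018.
  rho(1) = -0.013209 / 1.050018 = -0.0126.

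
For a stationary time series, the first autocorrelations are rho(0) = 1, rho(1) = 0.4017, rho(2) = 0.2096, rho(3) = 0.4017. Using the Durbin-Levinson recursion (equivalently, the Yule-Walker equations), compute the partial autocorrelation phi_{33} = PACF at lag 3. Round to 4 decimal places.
\phi_{33} = 0.3580

The PACF at lag k is phi_{kk}, the last component of the solution
to the Yule-Walker system G_k phi = r_k where
  (G_k)_{ij} = rho(|i - j|), (r_k)_i = rho(i), i,j = 1..k.
Equivalently, Durbin-Levinson gives phi_{kk} iteratively:
  phi_{11} = rho(1)
  phi_{kk} = [rho(k) - sum_{j=1..k-1} phi_{k-1,j} rho(k-j)]
            / [1 - sum_{j=1..k-1} phi_{k-1,j} rho(j)],
  phi_{k,j} = phi_{k-1,j} - phi_{kk} phi_{k-1,k-j},  j = 1..k-1.
Step k = 1:
  phi_11 = rho(1) = 0.4017.
Step k = 2:
  phi_22 = [rho(2) - phi_11 rho(1)] / [1 - phi_11 rho(1)] = [0.2096 - (0.4017)(0.4017)] / [1 - (0.4017)(0.4017)]
         = 0.04823711 / 0.83863711 = 0.057518.
  Update: phi_21 = phi_11 - phi_22 phi_11 = 0.4017 - (0.057518)(0.4017) = 0.378595.
Step k = 3:
  phi_33 = [rho(3) - phi_21 rho(2) - phi_22 rho(1)] / [1 - phi_21 rho(1) - phi_22 rho(2)]
    numerator   = 0.4017 - (0.378595)(0.2096) - (0.057518)(0.4017) = 0.29924136
    denominator = 1 - (0.378595)(0.4017) - (0.057518)(0.2096) = 0.83586259
  phi_33 = 0.29924136 / 0.83586259 = 0.358.
Therefore phi_{33} = 0.3580.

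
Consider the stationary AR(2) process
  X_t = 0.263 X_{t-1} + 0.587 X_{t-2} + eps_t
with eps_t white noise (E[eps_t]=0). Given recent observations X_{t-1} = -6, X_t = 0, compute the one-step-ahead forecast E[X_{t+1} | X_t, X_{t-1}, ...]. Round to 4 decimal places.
E[X_{t+1} \mid \mathcal F_t] = -3.5220

For an AR(p) model X_t = c + sum_i phi_i X_{t-i} + eps_t, the
one-step-ahead conditional mean is
  E[X_{t+1} | X_t, ...] = c + sum_i phi_i X_{t+1-i}.
Substitute known values:
  E[X_{t+1} | ...] = (0.263) * (0) + (0.587) * (-6)
                   = -3.5220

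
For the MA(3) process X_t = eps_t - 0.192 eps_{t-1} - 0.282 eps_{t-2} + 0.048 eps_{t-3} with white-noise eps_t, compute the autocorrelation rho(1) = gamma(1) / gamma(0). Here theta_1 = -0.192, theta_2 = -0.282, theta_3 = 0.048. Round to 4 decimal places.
\rho(1) = -0.1353

For an MA(q) process with theta_0 = 1, the autocovariance is
  gamma(k) = sigma^2 * sum_{i=0..q-k} theta_i * theta_{i+k},
and rho(k) = gamma(k) / gamma(0). Sigma^2 cancels.
  numerator   = (1)*(-0.192) + (-0.192)*(-0.282) + (-0.282)*(0.048) = -0.151392.
  denominator = (1)^2 + (-0.192)^2 + (-0.282)^2 + (0.048)^2 = 1.118692.
  rho(1) = -0.151392 / 1.118692 = -0.1353.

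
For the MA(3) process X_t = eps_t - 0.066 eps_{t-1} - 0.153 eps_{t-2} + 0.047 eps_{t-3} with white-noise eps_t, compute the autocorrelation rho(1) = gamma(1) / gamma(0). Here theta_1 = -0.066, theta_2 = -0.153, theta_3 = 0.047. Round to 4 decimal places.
\rho(1) = -0.0613

For an MA(q) process with theta_0 = 1, the autocovariance is
  gamma(k) = sigma^2 * sum_{i=0..q-k} theta_i * theta_{i+k},
and rho(k) = gamma(k) / gamma(0). Sigma^2 cancels.
  numerator   = (1)*(-0.066) + (-0.066)*(-0.153) + (-0.153)*(0.047) = -0.063093.
  denominator = (1)^2 + (-0.066)^2 + (-0.153)^2 + (0.047)^2 = 1.029974.
  rho(1) = -0.063093 / 1.029974 = -0.0613.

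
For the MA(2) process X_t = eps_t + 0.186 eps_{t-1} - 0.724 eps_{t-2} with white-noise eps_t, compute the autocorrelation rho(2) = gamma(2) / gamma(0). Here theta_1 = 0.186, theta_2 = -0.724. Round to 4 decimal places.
\rho(2) = -0.4645

For an MA(q) process with theta_0 = 1, the autocovariance is
  gamma(k) = sigma^2 * sum_{i=0..q-k} theta_i * theta_{i+k},
and rho(k) = gamma(k) / gamma(0). Sigma^2 cancels.
  numerator   = (1)*(-0.724) = -0.724.
  denominator = (1)^2 + (0.186)^2 + (-0.724)^2 = 1.558772.
  rho(2) = -0.724 / 1.558772 = -0.4645.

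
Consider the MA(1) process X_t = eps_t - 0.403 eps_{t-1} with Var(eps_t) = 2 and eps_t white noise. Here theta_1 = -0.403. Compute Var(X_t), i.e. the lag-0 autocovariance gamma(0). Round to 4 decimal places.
\gamma(0) = 2.3248

For an MA(q) process X_t = eps_t + sum_i theta_i eps_{t-i} with
Var(eps_t) = sigma^2, the variance is
  gamma(0) = sigma^2 * (1 + sum_i theta_i^2).
  sum_i theta_i^2 = (-0.403)^2 = 0.162409.
  gamma(0) = 2 * (1 + 0.162409) = 2 * 1.162409 = 2.324818, which rounds to 2.3248.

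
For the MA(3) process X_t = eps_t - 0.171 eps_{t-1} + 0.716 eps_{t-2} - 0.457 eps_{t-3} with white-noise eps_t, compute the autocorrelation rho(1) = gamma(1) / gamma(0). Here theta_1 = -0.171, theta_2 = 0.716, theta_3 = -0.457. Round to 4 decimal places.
\rho(1) = -0.3545

For an MA(q) process with theta_0 = 1, the autocovariance is
  gamma(k) = sigma^2 * sum_{i=0..q-k} theta_i * theta_{i+k},
and rho(k) = gamma(k) / gamma(0). Sigma^2 cancels.
  numerator   = (1)*(-0.171) + (-0.171)*(0.716) + (0.716)*(-0.457) = -0.620648.
  denominator = (1)^2 + (-0.171)^2 + (0.716)^2 + (-0.457)^2 = 1.750746.
  rho(1) = -0.620648 / 1.750746 = -0.3545.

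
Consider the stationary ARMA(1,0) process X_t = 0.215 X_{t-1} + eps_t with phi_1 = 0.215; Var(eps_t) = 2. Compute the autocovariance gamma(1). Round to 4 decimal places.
\gamma(1) = 0.4508

Multiply the model equation by X_{t-k} and take expectations. With theta_0 = psi_0 = 1 and psi_j the MA(infinity) weights, this gives
  gamma(k) - sum_i phi_i gamma(k-i) = c_k,
  c_k = sigma^2 * sum_{j=k..q} theta_j psi_{j-k}   (c_k = 0 for k > q),
using gamma(-m) = gamma(m).
Pure AR (q = 0): c_0 = sigma^2 = 2, c_k = 0 for k >= 1.
Equations for k = 0 and k = 1 (AR order 1):
  gamma(0) = phi_1 gamma(1) + c_0
  gamma(1) = phi_1 gamma(0) + c_1
Substituting the second into the first: gamma(0) (1 - phi_1^2) = c_0 + phi_1 c_1, so
  gamma(0) = c_0 / (1 - phi_1^2) = 2 / (1 - (0.215)^2) = 2 / 0.953775 = 2.096931.
  gamma(1) = phi_1 gamma(0) = (0.215)(2.096931) = 0.45084.
Therefore gamma(1) = 0.4508 (to 4 decimal places).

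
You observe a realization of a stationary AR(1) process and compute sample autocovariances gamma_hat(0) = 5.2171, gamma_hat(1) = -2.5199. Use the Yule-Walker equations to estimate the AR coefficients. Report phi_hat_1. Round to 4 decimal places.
\hat\phi_{1} = -0.4830

The Yule-Walker equations for an AR(p) process read, in matrix form,
  Gamma_p phi = r_p,   with   (Gamma_p)_{ij} = gamma(|i - j|),
                       (r_p)_i = gamma(i),   i,j = 1..p.
Substitute the sample gammas (Toeplitz matrix and right-hand side of size 1):
  Gamma_p = [[5.2171]]
  r_p     = [-2.5199]
With p = 1 this is the single equation gamma(0) phi_1 = gamma(1):
  phi_hat_1 = gamma(1) / gamma(0) = -2.5199 / 5.2171 = -0.4830.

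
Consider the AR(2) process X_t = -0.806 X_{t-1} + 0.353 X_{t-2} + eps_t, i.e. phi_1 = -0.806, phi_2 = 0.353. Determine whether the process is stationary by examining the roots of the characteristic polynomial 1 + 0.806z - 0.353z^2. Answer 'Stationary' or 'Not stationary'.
\text{Not stationary}

The AR(p) characteristic polynomial is P(z) = 1 + 0.806z - 0.353z^2.
Stationarity requires all roots to lie outside the unit circle, i.e. |z| > 1 for every root.
Set 1 + (0.806) z + (-0.353) z^2 = 0, i.e. a z^2 + b z + c = 0 with a = -0.353, b = 0.806, c = 1.
Discriminant D = b^2 - 4ac = (0.806)^2 - 4*(-0.353)*1 = 0.649636 - (-1.412) = 2.061636.
D >= 0, so the roots are real: z = (-b +/- sqrt(D)) / (2a) = (-0.806 +/- 1.43584) / (-0.706).
  z_1 = (-0.806 + 1.43584) / (-0.706) = -0.8921,   |z_1| = 0.8921.
  z_2 = (-0.806 - 1.43584) / (-0.706) = 3.1754,   |z_2| = 3.1754.
Moduli of all roots: 0.8921, 3.1754.
All moduli strictly greater than 1? No.
Verdict: Not stationary.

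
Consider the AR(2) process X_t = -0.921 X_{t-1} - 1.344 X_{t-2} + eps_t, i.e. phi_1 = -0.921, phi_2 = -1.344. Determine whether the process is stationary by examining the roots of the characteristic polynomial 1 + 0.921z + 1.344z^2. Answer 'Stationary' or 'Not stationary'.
\text{Not stationary}

The AR(p) characteristic polynomial is P(z) = 1 + 0.921z + 1.344z^2.
Stationarity requires all roots to lie outside the unit circle, i.e. |z| > 1 for every root.
Set 1 + (0.921) z + (1.344) z^2 = 0, i.e. a z^2 + b z + c = 0 with a = 1.344, b = 0.921, c = 1.
Discriminant D = b^2 - 4ac = (0.921)^2 - 4*(1.344)*1 = 0.848241 - (5.376) = -4.527759.
D < 0, so the roots are the complex-conjugate pair z = (-b +/- i sqrt(-D)) / (2a) = -0.3426 +/- 0.7916i.
For a conjugate pair |z|^2 = z * conj(z) = (product of roots) = c/a = 1/(1.344) = 0.744048, so |z| = sqrt(0.744048) = 0.8626 for both roots.
Moduli of all roots: 0.8626, 0.8626.
All moduli strictly greater than 1? No.
Verdict: Not stationary.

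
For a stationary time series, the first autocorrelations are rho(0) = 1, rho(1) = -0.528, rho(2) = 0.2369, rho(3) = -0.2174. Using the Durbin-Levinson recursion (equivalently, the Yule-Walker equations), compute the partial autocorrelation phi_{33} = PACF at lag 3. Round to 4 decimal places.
\phi_{33} = -0.1610

The PACF at lag k is phi_{kk}, the last component of the solution
to the Yule-Walker system G_k phi = r_k where
  (G_k)_{ij} = rho(|i - j|), (r_k)_i = rho(i), i,j = 1..k.
Equivalently, Durbin-Levinson gives phi_{kk} iteratively:
  phi_{11} = rho(1)
  phi_{kk} = [rho(k) - sum_{j=1..k-1} phi_{k-1,j} rho(k-j)]
            / [1 - sum_{j=1..k-1} phi_{k-1,j} rho(j)],
  phi_{k,j} = phi_{k-1,j} - phi_{kk} phi_{k-1,k-j},  j = 1..k-1.
Step k = 1:
  phi_11 = rho(1) = -0.528.
Step k = 2:
  phi_22 = [rho(2) - phi_11 rho(1)] / [1 - phi_11 rho(1)] = [0.2369 - (-0.528)(-0.528)] / [1 - (-0.528)(-0.528)]
         = -0.041884 / 0.721216 = -0.058074.
  Update: phi_21 = phi_11 - phi_22 phi_11 = -0.528 - (-0.058074)(-0.528) = -0.558663.
Step k = 3:
  phi_33 = [rho(3) - phi_21 rho(2) - phi_22 rho(1)] / [1 - phi_21 rho(1) - phi_22 rho(2)]
    numerator   = -0.2174 - (-0.558663)(0.2369) - (-0.058074)(-0.528) = -0.11571585
    denominator = 1 - (-0.558663)(-0.528) - (-0.058074)(0.2369) = 0.71878362
  phi_33 = -0.11571585 / 0.71878362 = -0.161.
Therefore phi_{33} = -0.1610.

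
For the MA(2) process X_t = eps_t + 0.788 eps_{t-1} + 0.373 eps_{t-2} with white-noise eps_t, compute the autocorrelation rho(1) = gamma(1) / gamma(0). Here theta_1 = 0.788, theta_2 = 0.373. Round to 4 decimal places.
\rho(1) = 0.6147

For an MA(q) process with theta_0 = 1, the autocovariance is
  gamma(k) = sigma^2 * sum_{i=0..q-k} theta_i * theta_{i+k},
and rho(k) = gamma(k) / gamma(0). Sigma^2 cancels.
  numerator   = (1)*(0.788) + (0.788)*(0.373) = 1.081924.
  denominator = (1)^2 + (0.788)^2 + (0.373)^2 = 1.760073.
  rho(1) = 1.081924 / 1.760073 = 0.6147.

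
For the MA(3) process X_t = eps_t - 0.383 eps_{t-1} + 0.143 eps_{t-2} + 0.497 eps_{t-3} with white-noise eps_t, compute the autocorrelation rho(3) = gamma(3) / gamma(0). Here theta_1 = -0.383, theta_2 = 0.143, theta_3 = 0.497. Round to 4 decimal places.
\rho(3) = 0.3514

For an MA(q) process with theta_0 = 1, the autocovariance is
  gamma(k) = sigma^2 * sum_{i=0..q-k} theta_i * theta_{i+k},
and rho(k) = gamma(k) / gamma(0). Sigma^2 cancels.
  numerator   = (1)*(0.497) = 0.497.
  denominator = (1)^2 + (-0.383)^2 + (0.143)^2 + (0.497)^2 = 1.414147.
  rho(3) = 0.497 / 1.414147 = 0.3514.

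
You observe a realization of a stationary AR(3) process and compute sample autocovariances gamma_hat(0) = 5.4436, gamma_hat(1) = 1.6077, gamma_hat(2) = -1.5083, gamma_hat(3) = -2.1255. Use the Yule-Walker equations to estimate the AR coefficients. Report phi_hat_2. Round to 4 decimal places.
\hat\phi_{2} = -0.3140

The Yule-Walker equations for an AR(p) process read, in matrix form,
  Gamma_p phi = r_p,   with   (Gamma_p)_{ij} = gamma(|i - j|),
                       (r_p)_i = gamma(i),   i,j = 1..p.
Substitute the sample gammas (Toeplitz matrix and right-hand side of size 3):
  Gamma_p = [[5.4436, 1.6077, -1.5083], [1.6077, 5.4436, 1.6077], [-1.5083, 1.6077, 5.4436]]
  r_p     = [1.6077, -1.5083, -2.1255]
Written out (R1..R3):
  (R1) 5.4436 phi_1 + 1.6077 phi_2 - 1.5083 phi_3 = 1.6077
  (R2) 1.6077 phi_1 + 5.4436 phi_2 + 1.6077 phi_3 = -1.5083
  (R3) -1.5083 phi_1 + 1.6077 phi_2 + 5.4436 phi_3 = -2.1255
Gaussian elimination:
  R2 <- R2 - (1.6077/5.4436) R1 = R2 - (0.295338) R1:  4.968786 phi_2 + 2.053158 phi_3 = -1.983114
  R3 <- R3 - (-1.5083/5.4436) R1 = R3 - (-0.277078) R1:  2.053158 phi_2 + 5.025684 phi_3 = -1.680042
  R3 <- R3 - (2.053158/4.968786) R2 = R3 - (0.413211) R2:  4.177296 phi_3 = -0.860597
Back-substitution:
  phi_hat_3 = -0.860597 / 4.177296 = -0.206018
  phi_hat_2 = (-1.983114 - (2.053158)(-0.206018)) / 4.968786 = -0.313986
  phi_hat_1 = (1.6077 - (1.6077)(-0.313986) - (-1.5083)(-0.206018)) / 5.4436 = 0.330986
So phi_hat = [0.3310, -0.3140, -0.2060].
Therefore phi_hat_2 = -0.3140.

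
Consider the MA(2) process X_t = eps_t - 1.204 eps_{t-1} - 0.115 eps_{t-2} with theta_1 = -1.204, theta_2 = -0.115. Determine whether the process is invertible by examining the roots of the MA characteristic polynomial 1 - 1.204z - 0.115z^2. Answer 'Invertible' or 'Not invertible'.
\text{Not invertible}

The MA(q) characteristic polynomial is P(z) = 1 - 1.204z - 0.115z^2.
Invertibility requires all roots to lie outside the unit circle, i.e. |z| > 1 for every root.
Set 1 + (-1.204) z + (-0.115) z^2 = 0, i.e. a z^2 + b z + c = 0 with a = -0.115, b = -1.204, c = 1.
Discriminant D = b^2 - 4ac = (-1.204)^2 - 4*(-0.115)*1 = 1.449616 - (-0.46) = 1.909616.
D >= 0, so the roots are real: z = (-b +/- sqrt(D)) / (2a) = (1.204 +/- 1.381889) / (-0.23).
  z_1 = (1.204 + 1.381889) / (-0.23) = -11.243,   |z_1| = 11.243.
  z_2 = (1.204 - 1.381889) / (-0.23) = 0.7734,   |z_2| = 0.7734.
Moduli of all roots: 11.2430, 0.7734.
All moduli strictly greater than 1? No.
Verdict: Not invertible.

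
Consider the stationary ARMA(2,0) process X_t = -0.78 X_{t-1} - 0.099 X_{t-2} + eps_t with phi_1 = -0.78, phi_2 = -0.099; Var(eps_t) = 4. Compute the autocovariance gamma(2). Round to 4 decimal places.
\gamma(2) = 3.7003

Multiply the model equation by X_{t-k} and take expectations. With theta_0 = psi_0 = 1 and psi_j the MA(infinity) weights, this gives
  gamma(k) - sum_i phi_i gamma(k-i) = c_k,
  c_k = sigma^2 * sum_{j=k..q} theta_j psi_{j-k}   (c_k = 0 for k > q),
using gamma(-m) = gamma(m).
Pure AR (q = 0): c_0 = sigma^2 = 4, c_k = 0 for k >= 1.
Equations for k = 0, 1, 2 (AR order 2, c_2 = 0):
  (E0) gamma(0) = phi_1 gamma(1) + phi_2 gamma(2) + c_0
  (E1) gamma(1) = phi_1 gamma(0) + phi_2 gamma(1) + c_1
  (E2) gamma(2) = phi_1 gamma(1) + phi_2 gamma(0)
From (E1): gamma(1) = A gamma(0) + B with
  A = phi_1 / (1 - phi_2) = -0.78 / 1.099 = -0.709736,   B = c_1 / (1 - phi_2) = 0 / 1.099 = 0.
Insert (E2) into (E0): gamma(0) (1 - phi_2^2) = phi_1 (1 + phi_2) gamma(1) + c_0.
  phi_1 (1 + phi_2) = (-0.78)(0.901) = -0.70278,   1 - phi_2^2 = 0.990199.
Replace gamma(1) by A gamma(0) + B and collect gamma(0):
  gamma(0) [0.990199 - (-0.70278)(-0.709736)] = c_0 = 4
  gamma(0) * 0.491411 = 4
  gamma(0) = 4 / 0.491411 = 8.139832.
  gamma(1) = A gamma(0) = (-0.709736)(8.139832) = -5.777133.
  gamma(2) = phi_1 gamma(1) + phi_2 gamma(0) = (-0.78)(-5.777133) + (-0.099)(8.139832) = 3.70032.
Therefore gamma(2) = 3.7003 (to 4 decimal places).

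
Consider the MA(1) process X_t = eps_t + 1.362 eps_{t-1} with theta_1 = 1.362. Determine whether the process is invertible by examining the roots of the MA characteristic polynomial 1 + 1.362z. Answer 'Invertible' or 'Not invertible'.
\text{Not invertible}

The MA(q) characteristic polynomial is P(z) = 1 + 1.362z.
Invertibility requires all roots to lie outside the unit circle, i.e. |z| > 1 for every root.
This is linear in z: 1 + (1.362) z = 0  =>  z = -1/(1.362) = -0.734214,  |z| = 0.734214.
Moduli of all roots: 0.7342.
All moduli strictly greater than 1? No.
Verdict: Not invertible.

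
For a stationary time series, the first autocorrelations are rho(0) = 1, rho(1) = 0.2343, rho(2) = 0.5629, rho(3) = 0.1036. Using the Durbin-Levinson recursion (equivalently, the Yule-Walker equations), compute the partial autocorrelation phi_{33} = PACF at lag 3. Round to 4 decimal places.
\phi_{33} = -0.1240

The PACF at lag k is phi_{kk}, the last component of the solution
to the Yule-Walker system G_k phi = r_k where
  (G_k)_{ij} = rho(|i - j|), (r_k)_i = rho(i), i,j = 1..k.
Equivalently, Durbin-Levinson gives phi_{kk} iteratively:
  phi_{11} = rho(1)
  phi_{kk} = [rho(k) - sum_{j=1..k-1} phi_{k-1,j} rho(k-j)]
            / [1 - sum_{j=1..k-1} phi_{k-1,j} rho(j)],
  phi_{k,j} = phi_{k-1,j} - phi_{kk} phi_{k-1,k-j},  j = 1..k-1.
Step k = 1:
  phi_11 = rho(1) = 0.2343.
Step k = 2:
  phi_22 = [rho(2) - phi_11 rho(1)] / [1 - phi_11 rho(1)] = [0.5629 - (0.2343)(0.2343)] / [1 - (0.2343)(0.2343)]
         = 0.50800351 / 0.94510351 = 0.537511.
  Update: phi_21 = phi_11 - phi_22 phi_11 = 0.2343 - (0.537511)(0.2343) = 0.108361.
Step k = 3:
  phi_33 = [rho(3) - phi_21 rho(2) - phi_22 rho(1)] / [1 - phi_21 rho(1) - phi_22 rho(2)]
    numerator   = 0.1036 - (0.108361)(0.5629) - (0.537511)(0.2343) = -0.08333533
    denominator = 1 - (0.108361)(0.2343) - (0.537511)(0.5629) = 0.67204605
  phi_33 = -0.08333533 / 0.67204605 = -0.124.
Therefore phi_{33} = -0.1240.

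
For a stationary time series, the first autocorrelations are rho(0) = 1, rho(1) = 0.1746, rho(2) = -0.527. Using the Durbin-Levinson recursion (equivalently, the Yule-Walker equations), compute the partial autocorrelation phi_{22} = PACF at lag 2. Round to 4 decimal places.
\phi_{22} = -0.5750

The PACF at lag k is phi_{kk}, the last component of the solution
to the Yule-Walker system G_k phi = r_k where
  (G_k)_{ij} = rho(|i - j|), (r_k)_i = rho(i), i,j = 1..k.
Equivalently, Durbin-Levinson gives phi_{kk} iteratively:
  phi_{11} = rho(1)
  phi_{kk} = [rho(k) - sum_{j=1..k-1} phi_{k-1,j} rho(k-j)]
            / [1 - sum_{j=1..k-1} phi_{k-1,j} rho(j)],
  phi_{k,j} = phi_{k-1,j} - phi_{kk} phi_{k-1,k-j},  j = 1..k-1.
Step k = 1:
  phi_11 = rho(1) = 0.1746.
Step k = 2:
  phi_22 = [rho(2) - phi_11 rho(1)] / [1 - phi_11 rho(1)] = [-0.527 - (0.1746)(0.1746)] / [1 - (0.1746)(0.1746)]
         = -0.55748516 / 0.96951484 = -0.575.
Therefore phi_{22} = -0.5750.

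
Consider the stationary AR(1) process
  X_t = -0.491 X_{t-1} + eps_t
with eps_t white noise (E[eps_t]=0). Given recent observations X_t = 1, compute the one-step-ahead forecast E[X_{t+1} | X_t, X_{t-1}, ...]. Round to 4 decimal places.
E[X_{t+1} \mid \mathcal F_t] = -0.4910

For an AR(p) model X_t = c + sum_i phi_i X_{t-i} + eps_t, the
one-step-ahead conditional mean is
  E[X_{t+1} | X_t, ...] = c + sum_i phi_i X_{t+1-i}.
Substitute known values:
  E[X_{t+1} | ...] = (-0.491) * (1)
                   = -0.4910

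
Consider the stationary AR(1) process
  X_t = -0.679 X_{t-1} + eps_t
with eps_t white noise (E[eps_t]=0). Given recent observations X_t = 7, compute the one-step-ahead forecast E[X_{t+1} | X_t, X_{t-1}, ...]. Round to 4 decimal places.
E[X_{t+1} \mid \mathcal F_t] = -4.7530

For an AR(p) model X_t = c + sum_i phi_i X_{t-i} + eps_t, the
one-step-ahead conditional mean is
  E[X_{t+1} | X_t, ...] = c + sum_i phi_i X_{t+1-i}.
Substitute known values:
  E[X_{t+1} | ...] = (-0.679) * (7)
                   = -4.7530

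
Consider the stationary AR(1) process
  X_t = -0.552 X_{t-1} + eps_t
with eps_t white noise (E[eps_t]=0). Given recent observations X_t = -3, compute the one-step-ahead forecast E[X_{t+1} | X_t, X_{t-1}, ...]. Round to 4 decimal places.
E[X_{t+1} \mid \mathcal F_t] = 1.6560

For an AR(p) model X_t = c + sum_i phi_i X_{t-i} + eps_t, the
one-step-ahead conditional mean is
  E[X_{t+1} | X_t, ...] = c + sum_i phi_i X_{t+1-i}.
Substitute known values:
  E[X_{t+1} | ...] = (-0.552) * (-3)
                   = 1.6560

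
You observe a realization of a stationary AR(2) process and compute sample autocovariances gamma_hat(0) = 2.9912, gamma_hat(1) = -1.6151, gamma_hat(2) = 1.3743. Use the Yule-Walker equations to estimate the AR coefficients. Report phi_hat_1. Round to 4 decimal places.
\hat\phi_{1} = -0.4120

The Yule-Walker equations for an AR(p) process read, in matrix form,
  Gamma_p phi = r_p,   with   (Gamma_p)_{ij} = gamma(|i - j|),
                       (r_p)_i = gamma(i),   i,j = 1..p.
Substitute the sample gammas (Toeplitz matrix and right-hand side of size 2):
  Gamma_p = [[2.9912, -1.6151], [-1.6151, 2.9912]]
  r_p     = [-1.6151, 1.3743]
Written out:
  2.9912 phi_1 - 1.6151 phi_2 = -1.6151
  -1.6151 phi_1 + 2.9912 phi_2 = 1.3743
Solve by Cramer's rule:
  det = gamma(0)^2 - gamma(1)^2 = (2.9912)^2 - (-1.6151)^2 = 8.94727744 - 2.60854801 = 6.33872943
  phi_hat_1 = [gamma(1) gamma(0) - gamma(1) gamma(2)] / det = [(-1.6151)(2.9912) - (-1.6151)(1.3743)] / 6.33872943 = -2.61145519 / 6.33872943 = -0.412
  phi_hat_2 = [gamma(0) gamma(2) - gamma(1)^2] / det = [(2.9912)(1.3743) - (-1.6151)^2] / 6.33872943 = 1.50225815 / 6.33872943 = 0.237
So phi_hat = [-0.4120, 0.2370].
Therefore phi_hat_1 = -0.4120.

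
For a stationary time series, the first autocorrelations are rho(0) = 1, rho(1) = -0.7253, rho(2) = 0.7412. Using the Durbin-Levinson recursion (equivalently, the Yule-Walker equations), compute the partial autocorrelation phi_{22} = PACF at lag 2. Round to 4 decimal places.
\phi_{22} = 0.4539

The PACF at lag k is phi_{kk}, the last component of the solution
to the Yule-Walker system G_k phi = r_k where
  (G_k)_{ij} = rho(|i - j|), (r_k)_i = rho(i), i,j = 1..k.
Equivalently, Durbin-Levinson gives phi_{kk} iteratively:
  phi_{11} = rho(1)
  phi_{kk} = [rho(k) - sum_{j=1..k-1} phi_{k-1,j} rho(k-j)]
            / [1 - sum_{j=1..k-1} phi_{k-1,j} rho(j)],
  phi_{k,j} = phi_{k-1,j} - phi_{kk} phi_{k-1,k-j},  j = 1..k-1.
Step k = 1:
  phi_11 = rho(1) = -0.7253.
Step k = 2:
  phi_22 = [rho(2) - phi_11 rho(1)] / [1 - phi_11 rho(1)] = [0.7412 - (-0.7253)(-0.7253)] / [1 - (-0.7253)(-0.7253)]
         = 0.21513991 / 0.47393991 = 0.4539.
Therefore phi_{22} = 0.4539.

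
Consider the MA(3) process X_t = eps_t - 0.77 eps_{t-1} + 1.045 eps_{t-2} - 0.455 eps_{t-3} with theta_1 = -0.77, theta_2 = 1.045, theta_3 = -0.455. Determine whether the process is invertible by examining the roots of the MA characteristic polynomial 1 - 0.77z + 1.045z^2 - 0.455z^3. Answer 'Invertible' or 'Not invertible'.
\text{Invertible}

The MA(q) characteristic polynomial is P(z) = 1 - 0.77z + 1.045z^2 - 0.455z^3.
Invertibility requires all roots to lie outside the unit circle, i.e. |z| > 1 for every root.
Degree 3: look for a simple real root z0 first, then factor out (1 - z/z0) and solve the remaining quadratic.
Testing z0 = 2: P(2) = 1 + (-0.77)(2) + (1.045)(2)^2 + (-0.455)(2)^3
  = 1 + (-1.54) + (4.18) + (-3.64) = 0.  So z_0 = 2 is a root, |z_0| = 2.
Divide out the factor (1 - 0.5 z) = (1 - z/z0) (since 1/z0 = 0.5):
  P(z) = (1 - 0.5 z)(1 + (-0.27) z + (0.91) z^2)
  [check: z-coef -0.27 - (0.5) = -0.77; z^2-coef 0.91 - (0.5)(-0.27) = 1.045; z^3-coef -(0.5)(0.91) = -0.455.]
Remaining roots from the quadratic factor 1 + (-0.27) z + (0.91) z^2:
  Set 1 + (-0.27) z + (0.91) z^2 = 0, i.e. a z^2 + b z + c = 0 with a = 0.91, b = -0.27, c = 1.
  Discriminant D = b^2 - 4ac = (-0.27)^2 - 4*(0.91)*1 = 0.0729 - (3.64) = -3.5671.
  D < 0, so the roots are the complex-conjugate pair z = (-b +/- i sqrt(-D)) / (2a) = 0.1484 +/- 1.0377i.
  For a conjugate pair |z|^2 = z * conj(z) = (product of roots) = c/a = 1/(0.91) = 1.098901, so |z| = sqrt(1.098901) = 1.0483 for both roots.
Moduli of all roots: 2.0000, 1.0483, 1.0483.
All moduli strictly greater than 1? Yes.
Verdict: Invertible.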